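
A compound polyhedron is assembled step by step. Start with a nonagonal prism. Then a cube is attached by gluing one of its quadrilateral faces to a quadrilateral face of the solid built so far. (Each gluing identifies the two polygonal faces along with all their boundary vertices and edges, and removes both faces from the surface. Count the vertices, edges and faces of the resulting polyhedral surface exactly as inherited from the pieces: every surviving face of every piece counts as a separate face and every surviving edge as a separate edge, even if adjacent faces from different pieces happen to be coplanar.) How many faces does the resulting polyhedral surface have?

A nonagonal prism: V=18, E=27, F=11.
Attach a cube (V=8, E=12, F=6) along a 4-gon: merge 4 vertices and 4 edges, delete both glued faces → V=22, E=35, F=15.
Check: V − E + F = 22 − 35 + 15 = 2.

15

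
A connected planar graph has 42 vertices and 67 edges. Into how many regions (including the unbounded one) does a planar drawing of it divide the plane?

27

Euler's formula for a connected plane graph: V − E + F = 2, so F = 2 − 42 + 67 = 27.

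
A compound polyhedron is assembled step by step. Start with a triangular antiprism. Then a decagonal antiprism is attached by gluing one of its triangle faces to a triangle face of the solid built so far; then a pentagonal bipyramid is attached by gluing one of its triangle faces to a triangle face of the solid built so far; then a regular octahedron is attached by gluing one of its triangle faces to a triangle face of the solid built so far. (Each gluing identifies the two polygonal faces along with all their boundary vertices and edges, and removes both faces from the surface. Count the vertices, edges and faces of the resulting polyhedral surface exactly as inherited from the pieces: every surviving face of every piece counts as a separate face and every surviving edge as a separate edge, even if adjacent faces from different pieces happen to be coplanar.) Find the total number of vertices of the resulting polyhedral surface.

A triangular antiprism: V=6, E=12, F=8.
Attach a decagonal antiprism (V=20, E=40, F=22) along a 3-gon: merge 3 vertices and 3 edges, delete both glued faces → V=23, E=49, F=28.
Attach a pentagonal bipyramid (V=7, E=15, F=10) along a 3-gon: merge 3 vertices and 3 edges, delete both glued faces → V=27, E=61, F=36.
Attach a regular octahedron (V=6, E=12, F=8) along a 3-gon: merge 3 vertices and 3 edges, delete both glued faces → V=30, E=70, F=42.
Check: V − E + F = 30 − 70 + 42 = 2.

30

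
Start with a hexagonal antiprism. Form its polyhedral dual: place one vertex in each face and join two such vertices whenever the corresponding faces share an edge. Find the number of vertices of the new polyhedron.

The base solid has V = 12, E = 24, F = 14.
The dual swaps V and F and preserves E: V′ = F = 14, E′ = E = 24, F′ = V = 12.

14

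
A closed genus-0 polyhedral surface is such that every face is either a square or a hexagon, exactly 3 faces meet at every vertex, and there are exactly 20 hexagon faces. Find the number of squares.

Let x be the number of squares; then F = 20 + x.
Edge–face incidences: 2E = 6·20 + 4·x = 120 + 4x.
Every vertex has degree 3, so 3V = 2E.
Euler: V − E + F = 2 ⇒ (2E)/3 − E + (20 + x) = 2.
Multiply by 6: 2·(2E) − 3·(2E) + 6·(20 + x) = 12, i.e. 120 + 6x − (120 + 4x) = 12.
Collecting terms: 2x = 12, so x = 6.
Then 2E = 120 + 4·6 = 144, so E = 72, V = 2E/3 = 48, F = 20 + 6 = 26.

6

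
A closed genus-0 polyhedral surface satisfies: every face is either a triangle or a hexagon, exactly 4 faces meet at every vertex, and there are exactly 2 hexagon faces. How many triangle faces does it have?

12

Let x be the number of triangles; then F = 2 + x.
Edge–face incidences: 2E = 6·2 + 3·x = 12 + 3x.
Every vertex has degree 4, so 4V = 2E.
Euler: V − E + F = 2 ⇒ (2E)/4 − E + (2 + x) = 2.
Multiply by 8: 2·(2E) − 4·(2E) + 8·(2 + x) = 16, i.e. 16 + 8x − 2·(12 + 3x) = 16.
Collecting terms: 2x − 8 = 16, so 2x = 24, so x = 12.
Then 2E = 12 + 3·12 = 48, so E = 24, V = 2E/4 = 12, F = 2 + 12 = 14.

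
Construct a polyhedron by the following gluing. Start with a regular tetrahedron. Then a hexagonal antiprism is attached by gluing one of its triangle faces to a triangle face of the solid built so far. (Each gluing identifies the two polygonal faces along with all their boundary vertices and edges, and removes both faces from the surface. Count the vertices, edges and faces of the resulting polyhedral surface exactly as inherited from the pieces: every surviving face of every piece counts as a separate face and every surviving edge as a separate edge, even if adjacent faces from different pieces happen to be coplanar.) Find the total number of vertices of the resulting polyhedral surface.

A regular tetrahedron: V=4, E=6, F=4.
Attach a hexagonal antiprism (V=12, E=24, F=14) along a 3-gon: merge 3 vertices and 3 edges, delete both glued faces → V=13, E=27, F=16.
Check: V − E + F = 13 − 27 + 16 = 2.

13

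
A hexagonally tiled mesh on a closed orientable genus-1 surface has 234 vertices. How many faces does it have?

χ = 2 − 2·1 = 0, and every face is a hexagon so 6F = 2E.
V − E + F = 0 with E = 6F/2 gives 234 − (6/2 − 1)·F = 0, so F = 117 and E = 351.

117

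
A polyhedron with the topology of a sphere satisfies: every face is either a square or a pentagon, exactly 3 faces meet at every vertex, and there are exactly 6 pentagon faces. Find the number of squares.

3

Let x be the number of squares; then F = 6 + x.
Edge–face incidences: 2E = 5·6 + 4·x = 30 + 4x.
Every vertex has degree 3, so 3V = 2E.
Euler: V − E + F = 2 ⇒ (2E)/3 − E + (6 + x) = 2.
Multiply by 6: 2·(2E) − 3·(2E) + 6·(6 + x) = 12, i.e. 36 + 6x − (30 + 4x) = 12.
Collecting terms: 2x + 6 = 12, so 2x = 6, so x = 3.
Then 2E = 30 + 4·3 = 42, so E = 21, V = 2E/3 = 14, F = 6 + 3 = 9.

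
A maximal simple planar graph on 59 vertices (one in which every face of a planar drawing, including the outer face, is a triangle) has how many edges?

171

In a plane triangulation 3F = 2E and V − E + F = 2, so E = 3V − 6 = 3·59 − 6 = 171.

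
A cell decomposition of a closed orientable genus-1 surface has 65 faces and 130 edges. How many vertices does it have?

65

For a closed orientable surface of genus 1, χ = 2 − 2·1 = 0.
V = 0 + E − F = 0 + 130 − 65 = 65.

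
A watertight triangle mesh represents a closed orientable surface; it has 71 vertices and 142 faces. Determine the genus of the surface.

1

Every face is a triangle, so 2E = 3·142 = 426, giving E = 213.
χ = V − E + F = 71 − 213 + 142 = 0.
For a closed orientable surface χ = 2 − 2g, so g = (2 − (0))/2 = 1.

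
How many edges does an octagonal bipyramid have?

24

A bipyramid over an n-gon has 2n triangular faces and n + 2 vertices: V = 8 + 2 = 10, E = 3·8 = 24, F = 2·8 = 16.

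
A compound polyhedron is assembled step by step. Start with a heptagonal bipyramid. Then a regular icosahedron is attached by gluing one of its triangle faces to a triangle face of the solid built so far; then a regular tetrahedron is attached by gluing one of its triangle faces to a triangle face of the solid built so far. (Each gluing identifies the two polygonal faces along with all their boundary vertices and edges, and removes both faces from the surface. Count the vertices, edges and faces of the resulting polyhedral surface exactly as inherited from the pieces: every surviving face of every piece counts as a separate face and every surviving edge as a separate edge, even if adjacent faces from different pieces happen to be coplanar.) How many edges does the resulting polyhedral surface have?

A heptagonal bipyramid: V=9, E=21, F=14.
Attach a regular icosahedron (V=12, E=30, F=20) along a 3-gon: merge 3 vertices and 3 edges, delete both glued faces → V=18, E=48, F=32.
Attach a regular tetrahedron (V=4, E=6, F=4) along a 3-gon: merge 3 vertices and 3 edges, delete both glued faces → V=19, E=51, F=34.
Check: V − E + F = 19 − 51 + 34 = 2.

51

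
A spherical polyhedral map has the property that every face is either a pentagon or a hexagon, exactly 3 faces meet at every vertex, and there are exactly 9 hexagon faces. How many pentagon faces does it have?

Let x be the number of pentagons; then F = 9 + x.
Edge–face incidences: 2E = 6·9 + 5·x = 54 + 5x.
Every vertex has degree 3, so 3V = 2E.
Euler: V − E + F = 2 ⇒ (2E)/3 − E + (9 + x) = 2.
Multiply by 6: 2·(2E) − 3·(2E) + 6·(9 + x) = 12, i.e. 54 + 6x − (54 + 5x) = 12.
Collecting terms: x = 12.
Then 2E = 54 + 5·12 = 114, so E = 57, V = 2E/3 = 38, F = 9 + 12 = 21.

12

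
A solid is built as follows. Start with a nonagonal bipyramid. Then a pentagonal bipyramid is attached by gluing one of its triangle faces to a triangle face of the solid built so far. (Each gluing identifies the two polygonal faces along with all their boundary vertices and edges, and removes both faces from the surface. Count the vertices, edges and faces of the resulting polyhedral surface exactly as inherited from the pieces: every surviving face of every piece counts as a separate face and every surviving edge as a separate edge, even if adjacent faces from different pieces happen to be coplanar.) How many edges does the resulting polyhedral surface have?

39

A nonagonal bipyramid: V=11, E=27, F=18.
Attach a pentagonal bipyramid (V=7, E=15, F=10) along a 3-gon: merge 3 vertices and 3 edges, delete both glued faces → V=15, E=39, F=26.
Check: V − E + F = 15 − 39 + 26 = 2.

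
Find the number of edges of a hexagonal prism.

A prism on an n-gon has two n-gon bases and n rectangular sides: V = 2·6 = 12, E = 3·6 = 18, F = 6 + 2 = 8.

18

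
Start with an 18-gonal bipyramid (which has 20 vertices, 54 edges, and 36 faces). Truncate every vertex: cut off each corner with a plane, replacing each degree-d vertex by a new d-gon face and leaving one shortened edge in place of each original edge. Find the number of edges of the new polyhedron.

Truncation replaces each original edge-end by a new vertex, so V′ = 2E = 108.
Each original edge survives, and each old vertex of degree d contributes d new edges; summing degrees gives Σd = 2E, so E′ = E + 2E = 3E = 162.
Each original face survives and each original vertex becomes one new face: F′ = F + V = 56.

162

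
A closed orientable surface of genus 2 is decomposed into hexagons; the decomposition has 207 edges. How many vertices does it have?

136

χ = 2 − 2·2 = -2, and every face is a hexagon so 6F = 2E.
F = 2E/6 = 69. Then V = -2 + E − F = -2 + 207 − 69 = 136.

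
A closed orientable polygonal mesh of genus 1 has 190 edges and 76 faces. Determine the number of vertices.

114

For a closed orientable surface of genus 1, χ = 2 − 2·1 = 0.
V = 0 + E − F = 0 + 190 − 76 = 114.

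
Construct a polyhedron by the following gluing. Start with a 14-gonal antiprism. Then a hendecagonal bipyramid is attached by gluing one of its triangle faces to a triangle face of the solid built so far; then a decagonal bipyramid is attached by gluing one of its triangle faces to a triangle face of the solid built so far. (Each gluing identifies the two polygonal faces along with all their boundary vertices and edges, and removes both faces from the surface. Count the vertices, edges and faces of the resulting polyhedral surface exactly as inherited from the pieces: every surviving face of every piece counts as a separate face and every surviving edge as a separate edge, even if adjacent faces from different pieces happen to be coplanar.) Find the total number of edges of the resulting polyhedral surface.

A 14-gonal antiprism: V=28, E=56, F=30.
Attach a hendecagonal bipyramid (V=13, E=33, F=22) along a 3-gon: merge 3 vertices and 3 edges, delete both glued faces → V=38, E=86, F=50.
Attach a decagonal bipyramid (V=12, E=30, F=20) along a 3-gon: merge 3 vertices and 3 edges, delete both glued faces → V=47, E=113, F=68.
Check: V − E + F = 47 − 113 + 68 = 2.

113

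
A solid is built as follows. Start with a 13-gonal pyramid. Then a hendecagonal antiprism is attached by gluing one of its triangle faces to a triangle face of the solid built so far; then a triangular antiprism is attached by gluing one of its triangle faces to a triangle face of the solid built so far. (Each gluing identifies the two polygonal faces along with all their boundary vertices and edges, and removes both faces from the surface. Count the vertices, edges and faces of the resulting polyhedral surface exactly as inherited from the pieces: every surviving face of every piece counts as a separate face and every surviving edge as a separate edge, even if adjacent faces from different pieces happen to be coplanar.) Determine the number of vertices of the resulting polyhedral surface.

36

A 13-gonal pyramid: V=14, E=26, F=14.
Attach a hendecagonal antiprism (V=22, E=44, F=24) along a 3-gon: merge 3 vertices and 3 edges, delete both glued faces → V=33, E=67, F=36.
Attach a triangular antiprism (V=6, E=12, F=8) along a 3-gon: merge 3 vertices and 3 edges, delete both glued faces → V=36, E=76, F=42.
Check: V − E + F = 36 − 76 + 42 = 2.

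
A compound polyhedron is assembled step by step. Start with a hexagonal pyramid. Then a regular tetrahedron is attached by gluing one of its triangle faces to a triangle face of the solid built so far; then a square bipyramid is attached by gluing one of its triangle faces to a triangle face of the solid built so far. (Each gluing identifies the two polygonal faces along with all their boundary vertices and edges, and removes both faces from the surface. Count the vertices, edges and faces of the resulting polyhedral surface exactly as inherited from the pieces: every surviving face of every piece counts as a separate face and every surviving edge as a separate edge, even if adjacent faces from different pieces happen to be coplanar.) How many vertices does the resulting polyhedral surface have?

11

A hexagonal pyramid: V=7, E=12, F=7.
Attach a regular tetrahedron (V=4, E=6, F=4) along a 3-gon: merge 3 vertices and 3 edges, delete both glued faces → V=8, E=15, F=9.
Attach a square bipyramid (V=6, E=12, F=8) along a 3-gon: merge 3 vertices and 3 edges, delete both glued faces → V=11, E=24, F=15.
Check: V − E + F = 11 − 24 + 15 = 2.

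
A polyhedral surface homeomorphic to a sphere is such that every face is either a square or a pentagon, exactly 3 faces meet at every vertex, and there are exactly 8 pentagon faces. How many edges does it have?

24

Let x be the number of squares; then F = 8 + x.
Edge–face incidences: 2E = 5·8 + 4·x = 40 + 4x.
Every vertex has degree 3, so 3V = 2E.
Euler: V − E + F = 2 ⇒ (2E)/3 − E + (8 + x) = 2.
Multiply by 6: 2·(2E) − 3·(2E) + 6·(8 + x) = 12, i.e. 48 + 6x − (40 + 4x) = 12.
Collecting terms: 2x + 8 = 12, so 2x = 4, so x = 2.
Then 2E = 40 + 4·2 = 48, so E = 24, V = 2E/3 = 16, F = 8 + 2 = 10.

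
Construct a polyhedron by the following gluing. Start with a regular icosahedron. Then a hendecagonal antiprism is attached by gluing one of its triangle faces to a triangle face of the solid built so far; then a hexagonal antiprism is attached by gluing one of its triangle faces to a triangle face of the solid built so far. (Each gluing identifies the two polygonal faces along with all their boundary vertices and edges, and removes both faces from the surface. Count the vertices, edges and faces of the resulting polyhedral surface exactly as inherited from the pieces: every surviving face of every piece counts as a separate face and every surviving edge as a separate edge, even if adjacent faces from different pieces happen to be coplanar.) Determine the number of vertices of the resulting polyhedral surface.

A regular icosahedron: V=12, E=30, F=20.
Attach a hendecagonal antiprism (V=22, E=44, F=24) along a 3-gon: merge 3 vertices and 3 edges, delete both glued faces → V=31, E=71, F=42.
Attach a hexagonal antiprism (V=12, E=24, F=14) along a 3-gon: merge 3 vertices and 3 edges, delete both glued faces → V=40, E=92, F=54.
Check: V − E + F = 40 − 92 + 54 = 2.

40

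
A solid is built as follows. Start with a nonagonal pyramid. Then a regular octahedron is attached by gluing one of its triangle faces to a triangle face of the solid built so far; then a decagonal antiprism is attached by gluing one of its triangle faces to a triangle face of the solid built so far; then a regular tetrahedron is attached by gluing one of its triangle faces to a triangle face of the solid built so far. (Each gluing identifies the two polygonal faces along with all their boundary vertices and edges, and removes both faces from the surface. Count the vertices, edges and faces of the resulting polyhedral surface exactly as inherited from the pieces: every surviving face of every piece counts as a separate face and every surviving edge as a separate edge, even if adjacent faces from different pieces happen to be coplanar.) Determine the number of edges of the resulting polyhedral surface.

67

A nonagonal pyramid: V=10, E=18, F=10.
Attach a regular octahedron (V=6, E=12, F=8) along a 3-gon: merge 3 vertices and 3 edges, delete both glued faces → V=13, E=27, F=16.
Attach a decagonal antiprism (V=20, E=40, F=22) along a 3-gon: merge 3 vertices and 3 edges, delete both glued faces → V=30, E=64, F=36.
Attach a regular tetrahedron (V=4, E=6, F=4) along a 3-gon: merge 3 vertices and 3 edges, delete both glued faces → V=31, E=67, F=38.
Check: V − E + F = 31 − 67 + 38 = 2.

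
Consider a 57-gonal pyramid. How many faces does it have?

58

A pyramid on an n-gon base has one n-gon and n triangles: V = 57 + 1 = 58, E = 2·57 = 114, F = 57 + 1 = 58.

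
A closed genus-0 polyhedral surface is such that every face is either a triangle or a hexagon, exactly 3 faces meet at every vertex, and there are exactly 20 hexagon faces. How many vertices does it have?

Let x be the number of triangles; then F = 20 + x.
Edge–face incidences: 2E = 6·20 + 3·x = 120 + 3x.
Every vertex has degree 3, so 3V = 2E.
Euler: V − E + F = 2 ⇒ (2E)/3 − E + (20 + x) = 2.
Multiply by 6: 2·(2E) − 3·(2E) + 6·(20 + x) = 12, i.e. 120 + 6x − (120 + 3x) = 12.
Collecting terms: 3x = 12, so x = 4.
Then 2E = 120 + 3·4 = 132, so E = 66, V = 2E/3 = 44, F = 20 + 4 = 24.

44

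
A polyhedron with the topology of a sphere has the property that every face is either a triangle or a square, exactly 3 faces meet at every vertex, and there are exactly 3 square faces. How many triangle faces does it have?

2

Let x be the number of triangles; then F = 3 + x.
Edge–face incidences: 2E = 4·3 + 3·x = 12 + 3x.
Every vertex has degree 3, so 3V = 2E.
Euler: V − E + F = 2 ⇒ (2E)/3 − E + (3 + x) = 2.
Multiply by 6: 2·(2E) − 3·(2E) + 6·(3 + x) = 12, i.e. 18 + 6x − (12 + 3x) = 12.
Collecting terms: 3x + 6 = 12, so 3x = 6, so x = 2.
Then 2E = 12 + 3·2 = 18, so E = 9, V = 2E/3 = 6, F = 3 + 2 = 5.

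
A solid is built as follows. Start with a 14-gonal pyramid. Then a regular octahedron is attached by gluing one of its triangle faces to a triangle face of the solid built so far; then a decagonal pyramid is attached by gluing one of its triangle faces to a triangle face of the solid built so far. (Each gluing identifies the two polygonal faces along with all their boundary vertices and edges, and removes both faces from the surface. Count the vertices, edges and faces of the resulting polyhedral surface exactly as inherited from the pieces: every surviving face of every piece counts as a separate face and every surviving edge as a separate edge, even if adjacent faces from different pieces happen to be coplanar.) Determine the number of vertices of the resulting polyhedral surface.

26

A 14-gonal pyramid: V=15, E=28, F=15.
Attach a regular octahedron (V=6, E=12, F=8) along a 3-gon: merge 3 vertices and 3 edges, delete both glued faces → V=18, E=37, F=21.
Attach a decagonal pyramid (V=11, E=20, F=11) along a 3-gon: merge 3 vertices and 3 edges, delete both glued faces → V=26, E=54, F=30.
Check: V − E + F = 26 − 54 + 30 = 2.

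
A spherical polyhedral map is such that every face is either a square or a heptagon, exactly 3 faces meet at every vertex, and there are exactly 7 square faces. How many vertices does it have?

14

Let x be the number of heptagons; then F = 7 + x.
Edge–face incidences: 2E = 4·7 + 7·x = 28 + 7x.
Every vertex has degree 3, so 3V = 2E.
Euler: V − E + F = 2 ⇒ (2E)/3 − E + (7 + x) = 2.
Multiply by 6: 2·(2E) − 3·(2E) + 6·(7 + x) = 12, i.e. 42 + 6x − (28 + 7x) = 12.
Collecting terms: −x + 14 = 12, so −x = −2, so x = 2.
Then 2E = 28 + 7·2 = 42, so E = 21, V = 2E/3 = 14, F = 7 + 2 = 9.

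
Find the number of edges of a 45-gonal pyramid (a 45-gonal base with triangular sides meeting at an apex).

A pyramid on an n-gon base has one n-gon and n triangles: V = 45 + 1 = 46, E = 2·45 = 90, F = 45 + 1 = 46.

90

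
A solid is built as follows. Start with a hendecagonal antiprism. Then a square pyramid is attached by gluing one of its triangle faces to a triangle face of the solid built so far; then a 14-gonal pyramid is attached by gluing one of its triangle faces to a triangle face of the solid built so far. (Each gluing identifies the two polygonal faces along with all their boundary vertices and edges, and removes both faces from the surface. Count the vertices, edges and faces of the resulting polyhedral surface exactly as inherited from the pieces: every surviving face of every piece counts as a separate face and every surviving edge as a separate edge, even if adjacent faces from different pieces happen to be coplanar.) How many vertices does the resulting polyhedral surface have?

A hendecagonal antiprism: V=22, E=44, F=24.
Attach a square pyramid (V=5, E=8, F=5) along a 3-gon: merge 3 vertices and 3 edges, delete both glued faces → V=24, E=49, F=27.
Attach a 14-gonal pyramid (V=15, E=28, F=15) along a 3-gon: merge 3 vertices and 3 edges, delete both glued faces → V=36, E=74, F=40.
Check: V − E + F = 36 − 74 + 40 = 2.

36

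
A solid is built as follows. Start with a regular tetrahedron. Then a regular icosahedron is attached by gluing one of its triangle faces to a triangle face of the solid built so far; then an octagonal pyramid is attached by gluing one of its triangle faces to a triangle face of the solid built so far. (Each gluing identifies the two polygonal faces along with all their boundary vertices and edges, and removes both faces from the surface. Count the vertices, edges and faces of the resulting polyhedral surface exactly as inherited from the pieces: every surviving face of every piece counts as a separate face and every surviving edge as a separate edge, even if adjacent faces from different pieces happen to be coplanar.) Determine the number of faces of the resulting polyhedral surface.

29

A regular tetrahedron: V=4, E=6, F=4.
Attach a regular icosahedron (V=12, E=30, F=20) along a 3-gon: merge 3 vertices and 3 edges, delete both glued faces → V=13, E=33, F=22.
Attach an octagonal pyramid (V=9, E=16, F=9) along a 3-gon: merge 3 vertices and 3 edges, delete both glued faces → V=19, E=46, F=29.
Check: V − E + F = 19 − 46 + 29 = 2.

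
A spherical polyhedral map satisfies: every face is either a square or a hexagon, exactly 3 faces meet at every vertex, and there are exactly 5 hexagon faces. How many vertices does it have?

Let x be the number of squares; then F = 5 + x.
Edge–face incidences: 2E = 6·5 + 4·x = 30 + 4x.
Every vertex has degree 3, so 3V = 2E.
Euler: V − E + F = 2 ⇒ (2E)/3 − E + (5 + x) = 2.
Multiply by 6: 2·(2E) − 3·(2E) + 6·(5 + x) = 12, i.e. 30 + 6x − (30 + 4x) = 12.
Collecting terms: 2x = 12, so x = 6.
Then 2E = 30 + 4·6 = 54, so E = 27, V = 2E/3 = 18, F = 5 + 6 = 11.

18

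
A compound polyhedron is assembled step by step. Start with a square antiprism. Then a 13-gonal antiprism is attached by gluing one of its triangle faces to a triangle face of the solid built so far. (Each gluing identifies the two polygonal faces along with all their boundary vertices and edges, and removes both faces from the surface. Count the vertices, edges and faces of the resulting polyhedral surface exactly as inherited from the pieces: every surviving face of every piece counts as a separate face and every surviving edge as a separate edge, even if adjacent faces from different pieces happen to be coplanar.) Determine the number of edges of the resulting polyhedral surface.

65

A square antiprism: V=8, E=16, F=10.
Attach a 13-gonal antiprism (V=26, E=52, F=28) along a 3-gon: merge 3 vertices and 3 edges, delete both glued faces → V=31, E=65, F=36.
Check: V − E + F = 31 − 65 + 36 = 2.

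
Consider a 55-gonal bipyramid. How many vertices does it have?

57

A bipyramid over an n-gon has 2n triangular faces and n + 2 vertices: V = 55 + 2 = 57, E = 3·55 = 165, F = 2·55 = 110.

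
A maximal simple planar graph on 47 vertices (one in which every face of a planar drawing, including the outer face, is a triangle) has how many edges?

135

In a plane triangulation 3F = 2E and V − E + F = 2, so E = 3V − 6 = 3·47 − 6 = 135.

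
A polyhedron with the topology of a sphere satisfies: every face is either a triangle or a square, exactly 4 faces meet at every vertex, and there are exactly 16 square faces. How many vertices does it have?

Let x be the number of triangles; then F = 16 + x.
Edge–face incidences: 2E = 4·16 + 3·x = 64 + 3x.
Every vertex has degree 4, so 4V = 2E.
Euler: V − E + F = 2 ⇒ (2E)/4 − E + (16 + x) = 2.
Multiply by 8: 2·(2E) − 4·(2E) + 8·(16 + x) = 16, i.e. 128 + 8x − 2·(64 + 3x) = 16.
Collecting terms: 2x = 16, so x = 8.
Then 2E = 64 + 3·8 = 88, so E = 44, V = 2E/4 = 22, F = 16 + 8 = 24.

22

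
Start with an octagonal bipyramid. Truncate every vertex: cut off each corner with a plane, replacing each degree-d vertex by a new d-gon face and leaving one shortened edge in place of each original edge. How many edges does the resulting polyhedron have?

The base solid has V = 10, E = 24, F = 16.
Truncation replaces each original edge-end by a new vertex, so V′ = 2E = 48.
Each original edge survives, and each old vertex of degree d contributes d new edges; summing degrees gives Σd = 2E, so E′ = E + 2E = 3E = 72.
Each original face survives and each original vertex becomes one new face: F′ = F + V = 26.

72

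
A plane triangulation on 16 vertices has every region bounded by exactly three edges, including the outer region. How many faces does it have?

28

In a plane triangulation 3F = 2E and V − E + F = 2, so F = 2V − 4 = 2·16 − 4 = 28.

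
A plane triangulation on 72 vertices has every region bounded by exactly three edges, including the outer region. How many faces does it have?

In a plane triangulation 3F = 2E and V − E + F = 2, so F = 2V − 4 = 2·72 − 4 = 140.

140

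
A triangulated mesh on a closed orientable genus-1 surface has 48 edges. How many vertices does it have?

16

χ = 2 − 2·1 = 0, and every face is a triangle so 3F = 2E.
F = 2E/3 = 32. Then V = 0 + E − F = 0 + 48 − 32 = 16.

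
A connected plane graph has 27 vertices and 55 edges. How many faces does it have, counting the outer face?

Euler's formula for a connected plane graph: V − E + F = 2, so F = 2 − 27 + 55 = 30.

30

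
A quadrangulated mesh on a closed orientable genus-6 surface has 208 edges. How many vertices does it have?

94

χ = 2 − 2·6 = -10, and every face is a square so 4F = 2E.
F = 2E/4 = 104. Then V = -10 + E − F = -10 + 208 − 104 = 94.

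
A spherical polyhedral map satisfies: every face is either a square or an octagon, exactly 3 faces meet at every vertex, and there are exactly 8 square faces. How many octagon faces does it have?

2

Let x be the number of octagons; then F = 8 + x.
Edge–face incidences: 2E = 4·8 + 8·x = 32 + 8x.
Every vertex has degree 3, so 3V = 2E.
Euler: V − E + F = 2 ⇒ (2E)/3 − E + (8 + x) = 2.
Multiply by 6: 2·(2E) − 3·(2E) + 6·(8 + x) = 12, i.e. 48 + 6x − (32 + 8x) = 12.
Collecting terms: −2x + 16 = 12, so −2x = −4, so x = 2.
Then 2E = 32 + 8·2 = 48, so E = 24, V = 2E/3 = 16, F = 8 + 2 = 10.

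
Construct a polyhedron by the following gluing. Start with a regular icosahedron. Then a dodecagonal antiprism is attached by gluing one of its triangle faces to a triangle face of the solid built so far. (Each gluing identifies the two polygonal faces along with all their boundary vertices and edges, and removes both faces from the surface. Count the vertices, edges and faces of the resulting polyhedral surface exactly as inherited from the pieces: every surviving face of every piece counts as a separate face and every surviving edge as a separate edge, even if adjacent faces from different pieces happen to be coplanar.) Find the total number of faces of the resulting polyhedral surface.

44

A regular icosahedron: V=12, E=30, F=20.
Attach a dodecagonal antiprism (V=24, E=48, F=26) along a 3-gon: merge 3 vertices and 3 edges, delete both glued faces → V=33, E=75, F=44.
Check: V − E + F = 33 − 75 + 44 = 2.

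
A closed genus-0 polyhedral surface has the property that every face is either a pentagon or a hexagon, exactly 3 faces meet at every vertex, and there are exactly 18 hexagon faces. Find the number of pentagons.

12

Let x be the number of pentagons; then F = 18 + x.
Edge–face incidences: 2E = 6·18 + 5·x = 108 + 5x.
Every vertex has degree 3, so 3V = 2E.
Euler: V − E + F = 2 ⇒ (2E)/3 − E + (18 + x) = 2.
Multiply by 6: 2·(2E) − 3·(2E) + 6·(18 + x) = 12, i.e. 108 + 6x − (108 + 5x) = 12.
Collecting terms: x = 12.
Then 2E = 108 + 5·12 = 168, so E = 84, V = 2E/3 = 56, F = 18 + 12 = 30.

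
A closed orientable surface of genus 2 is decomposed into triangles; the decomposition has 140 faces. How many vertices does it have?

68

χ = 2 − 2·2 = -2, and every face is a triangle so 3F = 2E.
E = 3·140/2 = 210. Then V = -2 + E − F = -2 + 210 − 140 = 68.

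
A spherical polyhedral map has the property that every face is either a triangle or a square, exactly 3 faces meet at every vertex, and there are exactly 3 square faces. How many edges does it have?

Let x be the number of triangles; then F = 3 + x.
Edge–face incidences: 2E = 4·3 + 3·x = 12 + 3x.
Every vertex has degree 3, so 3V = 2E.
Euler: V − E + F = 2 ⇒ (2E)/3 − E + (3 + x) = 2.
Multiply by 6: 2·(2E) − 3·(2E) + 6·(3 + x) = 12, i.e. 18 + 6x − (12 + 3x) = 12.
Collecting terms: 3x + 6 = 12, so 3x = 6, so x = 2.
Then 2E = 12 + 3·2 = 18, so E = 9, V = 2E/3 = 6, F = 3 + 2 = 5.

9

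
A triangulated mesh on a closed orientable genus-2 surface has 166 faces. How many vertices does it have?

χ = 2 − 2·2 = -2, and every face is a triangle so 3F = 2E.
E = 3·166/2 = 249. Then V = -2 + E − F = -2 + 249 − 166 = 81.

81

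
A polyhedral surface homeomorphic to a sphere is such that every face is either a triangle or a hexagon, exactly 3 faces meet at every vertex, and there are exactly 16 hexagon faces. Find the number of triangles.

Let x be the number of triangles; then F = 16 + x.
Edge–face incidences: 2E = 6·16 + 3·x = 96 + 3x.
Every vertex has degree 3, so 3V = 2E.
Euler: V − E + F = 2 ⇒ (2E)/3 − E + (16 + x) = 2.
Multiply by 6: 2·(2E) − 3·(2E) + 6·(16 + x) = 12, i.e. 96 + 6x − (96 + 3x) = 12.
Collecting terms: 3x = 12, so x = 4.
Then 2E = 96 + 3·4 = 108, so E = 54, V = 2E/3 = 36, F = 16 + 4 = 20.

4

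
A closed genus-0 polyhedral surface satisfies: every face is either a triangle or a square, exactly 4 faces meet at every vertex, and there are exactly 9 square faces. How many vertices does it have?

Let x be the number of triangles; then F = 9 + x.
Edge–face incidences: 2E = 4·9 + 3·x = 36 + 3x.
Every vertex has degree 4, so 4V = 2E.
Euler: V − E + F = 2 ⇒ (2E)/4 − E + (9 + x) = 2.
Multiply by 8: 2·(2E) − 4·(2E) + 8·(9 + x) = 16, i.e. 72 + 8x − 2·(36 + 3x) = 16.
Collecting terms: 2x = 16, so x = 8.
Then 2E = 36 + 3·8 = 60, so E = 30, V = 2E/4 = 15, F = 9 + 8 = 17.

15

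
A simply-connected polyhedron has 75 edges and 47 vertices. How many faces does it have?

Here V − E + F = 2.
F = 2 − V + E = 2 − 47 + 75 = 30.

30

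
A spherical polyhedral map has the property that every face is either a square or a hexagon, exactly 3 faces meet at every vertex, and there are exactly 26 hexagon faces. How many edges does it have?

Let x be the number of squares; then F = 26 + x.
Edge–face incidences: 2E = 6·26 + 4·x = 156 + 4x.
Every vertex has degree 3, so 3V = 2E.
Euler: V − E + F = 2 ⇒ (2E)/3 − E + (26 + x) = 2.
Multiply by 6: 2·(2E) − 3·(2E) + 6·(26 + x) = 12, i.e. 156 + 6x − (156 + 4x) = 12.
Collecting terms: 2x = 12, so x = 6.
Then 2E = 156 + 4·6 = 180, so E = 90, V = 2E/3 = 60, F = 26 + 6 = 32.

90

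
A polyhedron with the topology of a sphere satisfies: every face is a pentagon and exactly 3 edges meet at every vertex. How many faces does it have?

12

Each face has 5 edges and each edge borders two faces, so 2E = 5F.
Each vertex has degree 3, so 3V = 2E and hence V = 5F/3.
Euler: V − E + F = 2 ⇒ (5F/3) − (5F/2) + F = 2.
Multiply by 6: (10 − 15 + 6)F = 12, i.e. 1F = 12.
So F = 12, E = 5·12/2 = 30, V = 5·12/3 = 20.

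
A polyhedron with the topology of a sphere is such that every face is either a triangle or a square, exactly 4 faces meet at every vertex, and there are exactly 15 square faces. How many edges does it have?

Let x be the number of triangles; then F = 15 + x.
Edge–face incidences: 2E = 4·15 + 3·x = 60 + 3x.
Every vertex has degree 4, so 4V = 2E.
Euler: V − E + F = 2 ⇒ (2E)/4 − E + (15 + x) = 2.
Multiply by 8: 2·(2E) − 4·(2E) + 8·(15 + x) = 16, i.e. 120 + 8x − 2·(60 + 3x) = 16.
Collecting terms: 2x = 16, so x = 8.
Then 2E = 60 + 3·8 = 84, so E = 42, V = 2E/4 = 21, F = 15 + 8 = 23.

42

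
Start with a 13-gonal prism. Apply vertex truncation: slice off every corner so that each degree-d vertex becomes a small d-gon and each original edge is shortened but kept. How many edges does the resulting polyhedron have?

117

The base solid has V = 26, E = 39, F = 15.
Truncation replaces each original edge-end by a new vertex, so V′ = 2E = 78.
Each original edge survives, and each old vertex of degree d contributes d new edges; summing degrees gives Σd = 2E, so E′ = E + 2E = 3E = 117.
Each original face survives and each original vertex becomes one new face: F′ = F + V = 41.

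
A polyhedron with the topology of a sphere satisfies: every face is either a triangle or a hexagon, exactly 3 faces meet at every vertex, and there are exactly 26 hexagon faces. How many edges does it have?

Let x be the number of triangles; then F = 26 + x.
Edge–face incidences: 2E = 6·26 + 3·x = 156 + 3x.
Every vertex has degree 3, so 3V = 2E.
Euler: V − E + F = 2 ⇒ (2E)/3 − E + (26 + x) = 2.
Multiply by 6: 2·(2E) − 3·(2E) + 6·(26 + x) = 12, i.e. 156 + 6x − (156 + 3x) = 12.
Collecting terms: 3x = 12, so x = 4.
Then 2E = 156 + 3·4 = 168, so E = 84, V = 2E/3 = 56, F = 26 + 4 = 30.

84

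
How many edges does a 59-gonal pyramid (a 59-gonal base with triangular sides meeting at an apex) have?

118

A pyramid on an n-gon base has one n-gon and n triangles: V = 59 + 1 = 60, E = 2·59 = 118, F = 59 + 1 = 60.
Check: V − E + F = 60 − 118 + 60 = 2.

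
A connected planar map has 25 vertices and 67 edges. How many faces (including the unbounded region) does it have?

44

Euler's formula for a connected plane graph: V − E + F = 2, so F = 2 − 25 + 67 = 44.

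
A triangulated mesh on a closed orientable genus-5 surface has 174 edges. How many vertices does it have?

χ = 2 − 2·5 = -8, and every face is a triangle so 3F = 2E.
F = 2E/3 = 116. Then V = -8 + E − F = -8 + 174 − 116 = 50.

50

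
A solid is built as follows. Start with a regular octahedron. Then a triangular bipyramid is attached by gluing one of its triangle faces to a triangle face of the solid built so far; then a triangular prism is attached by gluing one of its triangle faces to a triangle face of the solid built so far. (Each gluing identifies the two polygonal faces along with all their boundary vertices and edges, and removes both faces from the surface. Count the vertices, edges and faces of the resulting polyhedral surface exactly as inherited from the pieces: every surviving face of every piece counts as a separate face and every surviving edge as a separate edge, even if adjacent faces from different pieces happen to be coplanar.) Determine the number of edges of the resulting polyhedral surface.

A regular octahedron: V=6, E=12, F=8.
Attach a triangular bipyramid (V=5, E=9, F=6) along a 3-gon: merge 3 vertices and 3 edges, delete both glued faces → V=8, E=18, F=12.
Attach a triangular prism (V=6, E=9, F=5) along a 3-gon: merge 3 vertices and 3 edges, delete both glued faces → V=11, E=24, F=15.
Check: V − E + F = 11 − 24 + 15 = 2.

24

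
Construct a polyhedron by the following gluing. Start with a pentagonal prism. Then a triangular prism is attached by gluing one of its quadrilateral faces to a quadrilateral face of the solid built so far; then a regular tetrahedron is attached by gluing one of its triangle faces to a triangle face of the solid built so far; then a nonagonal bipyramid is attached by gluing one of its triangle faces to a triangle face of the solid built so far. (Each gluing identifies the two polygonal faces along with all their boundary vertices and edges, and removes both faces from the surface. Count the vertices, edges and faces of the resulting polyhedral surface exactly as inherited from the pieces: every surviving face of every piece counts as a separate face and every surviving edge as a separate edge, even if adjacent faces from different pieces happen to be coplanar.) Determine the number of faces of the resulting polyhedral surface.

A pentagonal prism: V=10, E=15, F=7.
Attach a triangular prism (V=6, E=9, F=5) along a 4-gon: merge 4 vertices and 4 edges, delete both glued faces → V=12, E=20, F=10.
Attach a regular tetrahedron (V=4, E=6, F=4) along a 3-gon: merge 3 vertices and 3 edges, delete both glued faces → V=13, E=23, F=12.
Attach a nonagonal bipyramid (V=11, E=27, F=18) along a 3-gon: merge 3 vertices and 3 edges, delete both glued faces → V=21, E=47, F=28.
Check: V − E + F = 21 − 47 + 28 = 2.

28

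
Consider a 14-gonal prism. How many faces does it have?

A prism on an n-gon has two n-gon bases and n rectangular sides: V = 2·14 = 28, E = 3·14 = 42, F = 14 + 2 = 16.

16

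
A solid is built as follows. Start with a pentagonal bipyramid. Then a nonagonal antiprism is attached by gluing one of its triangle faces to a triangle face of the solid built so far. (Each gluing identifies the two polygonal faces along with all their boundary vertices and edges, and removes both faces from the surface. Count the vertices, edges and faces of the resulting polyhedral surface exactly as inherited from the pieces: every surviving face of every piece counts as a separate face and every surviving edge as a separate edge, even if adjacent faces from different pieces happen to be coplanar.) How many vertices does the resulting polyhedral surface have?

22

A pentagonal bipyramid: V=7, E=15, F=10.
Attach a nonagonal antiprism (V=18, E=36, F=20) along a 3-gon: merge 3 vertices and 3 edges, delete both glued faces → V=22, E=48, F=28.
Check: V − E + F = 22 − 48 + 28 = 2.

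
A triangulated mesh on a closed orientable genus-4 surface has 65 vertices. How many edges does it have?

χ = 2 − 2·4 = -6, and every face is a triangle so 3F = 2E.
V − E + F = -6 with E = 3F/2 gives 65 − (3/2 − 1)·F = -6, so F = 142 and E = 213.

213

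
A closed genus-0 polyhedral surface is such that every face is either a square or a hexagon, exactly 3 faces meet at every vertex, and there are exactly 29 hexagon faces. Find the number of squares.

Let x be the number of squares; then F = 29 + x.
Edge–face incidences: 2E = 6·29 + 4·x = 174 + 4x.
Every vertex has degree 3, so 3V = 2E.
Euler: V − E + F = 2 ⇒ (2E)/3 − E + (29 + x) = 2.
Multiply by 6: 2·(2E) − 3·(2E) + 6·(29 + x) = 12, i.e. 174 + 6x − (174 + 4x) = 12.
Collecting terms: 2x = 12, so x = 6.
Then 2E = 174 + 4·6 = 198, so E = 99, V = 2E/3 = 66, F = 29 + 6 = 35.

6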